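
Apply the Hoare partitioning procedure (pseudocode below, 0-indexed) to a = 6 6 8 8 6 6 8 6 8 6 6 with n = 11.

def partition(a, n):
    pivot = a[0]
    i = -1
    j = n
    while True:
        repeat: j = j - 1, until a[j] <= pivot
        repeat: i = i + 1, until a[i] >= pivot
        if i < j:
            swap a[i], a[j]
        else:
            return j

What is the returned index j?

pivot=6
j stops at 10 (6), i stops at 0 (6); swap ⇒ 6 6 8 8 6 6 8 6 8 6 6
j stops at 9 (6), i stops at 1 (6); swap ⇒ 6 6 8 8 6 6 8 6 8 6 6
j stops at 7 (6), i stops at 2 (8); swap ⇒ 6 6 6 8 6 6 8 8 8 6 6
j stops at 5 (6), i stops at 3 (8); swap ⇒ 6 6 6 6 6 8 8 8 8 6 6
j stops at 4, i stops at 4; i≥j ⇒ return 4. a=6 6 6 6 6 8 8 8 8 6 6

4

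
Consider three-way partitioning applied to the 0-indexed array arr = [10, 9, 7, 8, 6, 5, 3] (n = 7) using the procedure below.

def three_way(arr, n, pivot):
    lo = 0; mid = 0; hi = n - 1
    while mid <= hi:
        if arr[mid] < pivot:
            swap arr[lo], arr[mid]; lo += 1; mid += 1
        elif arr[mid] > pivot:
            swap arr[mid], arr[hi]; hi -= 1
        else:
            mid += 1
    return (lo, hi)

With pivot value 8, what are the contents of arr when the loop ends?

lo=0 mid=0 hi=6
10>8: swap(0,6), hi=5 ⇒ [3, 9, 7, 8, 6, 5, 10]
3<8: swap(0,0), lo=1 mid=1 ⇒ [3, 9, 7, 8, 6, 5, 10]
9>8: swap(1,5), hi=4 ⇒ [3, 5, 7, 8, 6, 9, 10]
5<8: swap(1,1), lo=2 mid=2 ⇒ [3, 5, 7, 8, 6, 9, 10]
7<8: swap(2,2), lo=3 mid=3 ⇒ [3, 5, 7, 8, 6, 9, 10]
8=8: mid=4
6<8: swap(3,4), lo=4 mid=5 ⇒ [3, 5, 7, 6, 8, 9, 10]
done. lo=4 hi=4; arr=[3, 5, 7, 6, 8, 9, 10]

[3, 5, 7, 6, 8, 9, 10]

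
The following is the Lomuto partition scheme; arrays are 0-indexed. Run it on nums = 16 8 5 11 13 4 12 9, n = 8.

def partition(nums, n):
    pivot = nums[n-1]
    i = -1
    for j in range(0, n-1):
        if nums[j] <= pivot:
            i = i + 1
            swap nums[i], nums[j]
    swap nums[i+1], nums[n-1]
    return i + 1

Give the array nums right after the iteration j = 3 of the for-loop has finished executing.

8 5 16 11 13 4 12 9

pivot=9, i=-1
j=0: 16>9, skip
j=1: 8≤9, i=0, swap(0,1) ⇒ 8 16 5 11 13 4 12 9
j=2: 5≤9, i=1, swap(1,2) ⇒ 8 5 16 11 13 4 12 9
j=3: 11>9, skip
(after j=3) nums = 8 5 16 11 13 4 12 9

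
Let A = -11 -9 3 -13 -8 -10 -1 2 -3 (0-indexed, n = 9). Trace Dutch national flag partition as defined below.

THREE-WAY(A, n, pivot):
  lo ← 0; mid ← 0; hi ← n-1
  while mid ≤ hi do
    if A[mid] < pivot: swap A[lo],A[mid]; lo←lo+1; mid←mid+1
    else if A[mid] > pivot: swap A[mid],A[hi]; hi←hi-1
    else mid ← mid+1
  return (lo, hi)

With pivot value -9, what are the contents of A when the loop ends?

pivot = -9; lo=0, mid=0, hi=8
A[mid]=-11<-9: swap A[0],A[0]; lo=1,mid=1 → -11 -9 3 -13 -8 -10 -1 2 -3
A[mid]=-9=-9: mid=2
A[mid]=3>-9: swap A[2],A[8]; hi=7 → -11 -9 -3 -13 -8 -10 -1 2 3
A[mid]=-3>-9: swap A[2],A[7]; hi=6 → -11 -9 2 -13 -8 -10 -1 -3 3
A[mid]=2>-9: swap A[2],A[6]; hi=5 → -11 -9 -1 -13 -8 -10 2 -3 3
A[mid]=-1>-9: swap A[2],A[5]; hi=4 → -11 -9 -10 -13 -8 -1 2 -3 3
A[mid]=-10<-9: swap A[1],A[2]; lo=2,mid=3 → -11 -10 -9 -13 -8 -1 2 -3 3
A[mid]=-13<-9: swap A[2],A[3]; lo=3,mid=4 → -11 -10 -13 -9 -8 -1 2 -3 3
A[mid]=-8>-9: swap A[4],A[4]; hi=3 → -11 -10 -13 -9 -8 -1 2 -3 3
end: lo=3, hi=3; A = -11 -10 -13 -9 -8 -1 2 -3 3

-11 -10 -13 -9 -8 -1 2 -3 3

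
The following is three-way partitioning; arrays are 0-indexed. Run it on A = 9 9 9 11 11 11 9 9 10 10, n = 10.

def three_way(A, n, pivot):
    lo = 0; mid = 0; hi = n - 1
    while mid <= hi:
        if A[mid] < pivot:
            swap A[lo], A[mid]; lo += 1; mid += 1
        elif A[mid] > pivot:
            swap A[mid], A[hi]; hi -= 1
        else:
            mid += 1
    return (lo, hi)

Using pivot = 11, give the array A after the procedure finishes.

pivot = 11; lo=0, mid=0, hi=9
A[mid]=9<11: swap A[0],A[0]; lo=1,mid=1 → 9 9 9 11 11 11 9 9 10 10
A[mid]=9<11: swap A[1],A[1]; lo=2,mid=2 → 9 9 9 11 11 11 9 9 10 10
A[mid]=9<11: swap A[2],A[2]; lo=3,mid=3 → 9 9 9 11 11 11 9 9 10 10
A[mid]=11=11: mid=4
A[mid]=11=11: mid=5
A[mid]=11=11: mid=6
A[mid]=9<11: swap A[3],A[6]; lo=4,mid=7 → 9 9 9 9 11 11 11 9 10 10
A[mid]=9<11: swap A[4],A[7]; lo=5,mid=8 → 9 9 9 9 9 11 11 11 10 10
A[mid]=10<11: swap A[5],A[8]; lo=6,mid=9 → 9 9 9 9 9 10 11 11 11 10
A[mid]=10<11: swap A[6],A[9]; lo=7,mid=10 → 9 9 9 9 9 10 10 11 11 11
end: lo=7, hi=9; A = 9 9 9 9 9 10 10 11 11 11

9 9 9 9 9 10 10 11 11 11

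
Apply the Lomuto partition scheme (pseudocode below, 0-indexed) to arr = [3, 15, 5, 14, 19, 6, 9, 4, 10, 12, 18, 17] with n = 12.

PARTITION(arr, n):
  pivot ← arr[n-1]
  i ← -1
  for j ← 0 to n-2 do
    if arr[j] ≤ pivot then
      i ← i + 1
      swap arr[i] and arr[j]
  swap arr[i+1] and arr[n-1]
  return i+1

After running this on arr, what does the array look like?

pivot = arr[11] = 17; i = -1
j=0: arr[0]=3 ≤ 17 → i=0, swap arr[0],arr[0] (no change) → [3, 15, 5, 14, 19, 6, 9, 4, 10, 12, 18, 17]
j=1: arr[1]=15 ≤ 17 → i=1, swap arr[1],arr[1] (no change) → [3, 15, 5, 14, 19, 6, 9, 4, 10, 12, 18, 17]
j=2: arr[2]=5 ≤ 17 → i=2, swap arr[2],arr[2] (no change) → [3, 15, 5, 14, 19, 6, 9, 4, 10, 12, 18, 17]
j=3: arr[3]=14 ≤ 17 → i=3, swap arr[3],arr[3] (no change) → [3, 15, 5, 14, 19, 6, 9, 4, 10, 12, 18, 17]
j=4: arr[4]=19 > 17 → no swap
j=5: arr[5]=6 ≤ 17 → i=4, swap arr[4],arr[5] → [3, 15, 5, 14, 6, 19, 9, 4, 10, 12, 18, 17]
j=6: arr[6]=9 ≤ 17 → i=5, swap arr[5],arr[6] → [3, 15, 5, 14, 6, 9, 19, 4, 10, 12, 18, 17]
j=7: arr[7]=4 ≤ 17 → i=6, swap arr[6],arr[7] → [3, 15, 5, 14, 6, 9, 4, 19, 10, 12, 18, 17]
j=8: arr[8]=10 ≤ 17 → i=7, swap arr[7],arr[8] → [3, 15, 5, 14, 6, 9, 4, 10, 19, 12, 18, 17]
j=9: arr[9]=12 ≤ 17 → i=8, swap arr[8],arr[9] → [3, 15, 5, 14, 6, 9, 4, 10, 12, 19, 18, 17]
j=10: arr[10]=18 > 17 → no swap
final swap arr[9],arr[11] → [3, 15, 5, 14, 6, 9, 4, 10, 12, 17, 18, 19]; return 9

[3, 15, 5, 14, 6, 9, 4, 10, 12, 17, 18, 19]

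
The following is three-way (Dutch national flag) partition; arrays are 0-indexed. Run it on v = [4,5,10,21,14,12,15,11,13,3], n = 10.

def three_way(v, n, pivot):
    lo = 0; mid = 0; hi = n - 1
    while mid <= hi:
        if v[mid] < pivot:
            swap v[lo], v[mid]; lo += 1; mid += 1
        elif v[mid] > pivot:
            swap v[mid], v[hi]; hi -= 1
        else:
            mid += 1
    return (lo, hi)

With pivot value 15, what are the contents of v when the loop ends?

pivot = 15; lo=0, mid=0, hi=9
v[mid]=4<15: swap v[0],v[0]; lo=1,mid=1 → [4,5,10,21,14,12,15,11,13,3]
v[mid]=5<15: swap v[1],v[1]; lo=2,mid=2 → [4,5,10,21,14,12,15,11,13,3]
v[mid]=10<15: swap v[2],v[2]; lo=3,mid=3 → [4,5,10,21,14,12,15,11,13,3]
v[mid]=21>15: swap v[3],v[9]; hi=8 → [4,5,10,3,14,12,15,11,13,21]
v[mid]=3<15: swap v[3],v[3]; lo=4,mid=4 → [4,5,10,3,14,12,15,11,13,21]
v[mid]=14<15: swap v[4],v[4]; lo=5,mid=5 → [4,5,10,3,14,12,15,11,13,21]
v[mid]=12<15: swap v[5],v[5]; lo=6,mid=6 → [4,5,10,3,14,12,15,11,13,21]
v[mid]=15=15: mid=7
v[mid]=11<15: swap v[6],v[7]; lo=7,mid=8 → [4,5,10,3,14,12,11,15,13,21]
v[mid]=13<15: swap v[7],v[8]; lo=8,mid=9 → [4,5,10,3,14,12,11,13,15,21]
end: lo=8, hi=8; v = [4,5,10,3,14,12,11,13,15,21]

[4,5,10,3,14,12,11,13,15,21]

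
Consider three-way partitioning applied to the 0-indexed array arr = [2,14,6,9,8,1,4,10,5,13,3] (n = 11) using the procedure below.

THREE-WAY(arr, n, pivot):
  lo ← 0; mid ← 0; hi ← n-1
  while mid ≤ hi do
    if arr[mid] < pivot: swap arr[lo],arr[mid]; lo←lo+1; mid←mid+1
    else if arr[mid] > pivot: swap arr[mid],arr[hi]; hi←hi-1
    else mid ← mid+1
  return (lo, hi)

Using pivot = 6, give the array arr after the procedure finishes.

[2,3,5,4,1,6,10,8,13,9,14]

pivot = 6; lo=0, mid=0, hi=10
arr[mid]=2<6: swap arr[0],arr[0]; lo=1,mid=1 → [2,14,6,9,8,1,4,10,5,13,3]
arr[mid]=14>6: swap arr[1],arr[10]; hi=9 → [2,3,6,9,8,1,4,10,5,13,14]
arr[mid]=3<6: swap arr[1],arr[1]; lo=2,mid=2 → [2,3,6,9,8,1,4,10,5,13,14]
arr[mid]=6=6: mid=3
arr[mid]=9>6: swap arr[3],arr[9]; hi=8 → [2,3,6,13,8,1,4,10,5,9,14]
arr[mid]=13>6: swap arr[3],arr[8]; hi=7 → [2,3,6,5,8,1,4,10,13,9,14]
arr[mid]=5<6: swap arr[2],arr[3]; lo=3,mid=4 → [2,3,5,6,8,1,4,10,13,9,14]
arr[mid]=8>6: swap arr[4],arr[7]; hi=6 → [2,3,5,6,10,1,4,8,13,9,14]
arr[mid]=10>6: swap arr[4],arr[6]; hi=5 → [2,3,5,6,4,1,10,8,13,9,14]
arr[mid]=4<6: swap arr[3],arr[4]; lo=4,mid=5 → [2,3,5,4,6,1,10,8,13,9,14]
arr[mid]=1<6: swap arr[4],arr[5]; lo=5,mid=6 → [2,3,5,4,1,6,10,8,13,9,14]
end: lo=5, hi=5; arr = [2,3,5,4,1,6,10,8,13,9,14]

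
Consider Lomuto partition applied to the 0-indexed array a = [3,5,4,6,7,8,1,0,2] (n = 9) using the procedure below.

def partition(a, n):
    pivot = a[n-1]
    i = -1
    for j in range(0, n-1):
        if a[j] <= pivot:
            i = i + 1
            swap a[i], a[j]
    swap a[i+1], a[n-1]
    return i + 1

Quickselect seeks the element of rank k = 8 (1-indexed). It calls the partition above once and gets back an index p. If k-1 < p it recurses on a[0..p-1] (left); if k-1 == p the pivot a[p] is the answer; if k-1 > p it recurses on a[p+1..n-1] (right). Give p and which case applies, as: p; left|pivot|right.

2; right

pivot = a[8] = 2; i = -1
j=0: a[0]=3 > 2 → no swap
j=1: a[1]=5 > 2 → no swap
j=2: a[2]=4 > 2 → no swap
j=3: a[3]=6 > 2 → no swap
j=4: a[4]=7 > 2 → no swap
j=5: a[5]=8 > 2 → no swap
j=6: a[6]=1 ≤ 2 → i=0, swap a[0],a[6] → [1,5,4,6,7,8,3,0,2]
j=7: a[7]=0 ≤ 2 → i=1, swap a[1],a[7] → [1,0,4,6,7,8,3,5,2]
final swap a[2],a[8] → [1,0,2,6,7,8,3,5,4]; return 2
p = 2; k-1 = 7 > 2 ⇒ right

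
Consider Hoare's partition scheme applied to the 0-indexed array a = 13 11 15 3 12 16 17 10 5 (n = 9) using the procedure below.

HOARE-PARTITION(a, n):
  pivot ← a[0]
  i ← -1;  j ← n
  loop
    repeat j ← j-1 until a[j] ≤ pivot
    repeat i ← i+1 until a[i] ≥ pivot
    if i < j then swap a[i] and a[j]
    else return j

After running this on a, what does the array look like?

5 11 10 3 12 16 17 15 13

pivot = a[0] = 13; i = -1, j = 9
j→8 (a[8]=5≤13), i→0 (a[0]=13≥13); i<j, swap → 5 11 15 3 12 16 17 10 13
j→7 (a[7]=10≤13), i→2 (a[2]=15≥13); i<j, swap → 5 11 10 3 12 16 17 15 13
j→4, i→5; i≥j, return j=4. a = 5 11 10 3 12 16 17 15 13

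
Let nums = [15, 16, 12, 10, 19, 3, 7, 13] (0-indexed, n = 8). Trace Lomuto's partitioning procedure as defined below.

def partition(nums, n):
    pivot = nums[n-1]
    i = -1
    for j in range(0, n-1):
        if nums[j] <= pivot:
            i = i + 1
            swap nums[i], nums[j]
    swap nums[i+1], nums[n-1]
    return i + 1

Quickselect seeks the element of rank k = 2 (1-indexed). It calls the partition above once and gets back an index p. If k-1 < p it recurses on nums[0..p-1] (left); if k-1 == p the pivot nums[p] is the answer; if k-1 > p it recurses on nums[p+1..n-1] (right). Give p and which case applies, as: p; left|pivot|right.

4; left

pivot = nums[7] = 13; i = -1
j=0: nums[0]=15 > 13 → no swap
j=1: nums[1]=16 > 13 → no swap
j=2: nums[2]=12 ≤ 13 → i=0, swap nums[0],nums[2] → [12, 16, 15, 10, 19, 3, 7, 13]
j=3: nums[3]=10 ≤ 13 → i=1, swap nums[1],nums[3] → [12, 10, 15, 16, 19, 3, 7, 13]
j=4: nums[4]=19 > 13 → no swap
j=5: nums[5]=3 ≤ 13 → i=2, swap nums[2],nums[5] → [12, 10, 3, 16, 19, 15, 7, 13]
j=6: nums[6]=7 ≤ 13 → i=3, swap nums[3],nums[6] → [12, 10, 3, 7, 19, 15, 16, 13]
final swap nums[4],nums[7] → [12, 10, 3, 7, 13, 15, 16, 19]; return 4
p = 4; k-1 = 1 < 4 ⇒ left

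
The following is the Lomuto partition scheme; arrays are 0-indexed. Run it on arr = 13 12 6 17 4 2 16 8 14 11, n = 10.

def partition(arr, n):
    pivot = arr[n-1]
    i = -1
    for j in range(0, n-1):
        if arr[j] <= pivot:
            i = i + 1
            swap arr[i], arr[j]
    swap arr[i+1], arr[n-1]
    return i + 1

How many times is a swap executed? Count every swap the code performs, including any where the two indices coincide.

pivot=11, i=-1
j=0: 13>11, skip
j=1: 12>11, skip
j=2: 6≤11, i=0, swap(0,2) ⇒ 6 12 13 17 4 2 16 8 14 11
j=3: 17>11, skip
j=4: 4≤11, i=1, swap(1,4) ⇒ 6 4 13 17 12 2 16 8 14 11
j=5: 2≤11, i=2, swap(2,5) ⇒ 6 4 2 17 12 13 16 8 14 11
j=6: 16>11, skip
j=7: 8≤11, i=3, swap(3,7) ⇒ 6 4 2 8 12 13 16 17 14 11
j=8: 14>11, skip
swap(4,9) ⇒ 6 4 2 8 11 13 16 17 14 12; return 4

5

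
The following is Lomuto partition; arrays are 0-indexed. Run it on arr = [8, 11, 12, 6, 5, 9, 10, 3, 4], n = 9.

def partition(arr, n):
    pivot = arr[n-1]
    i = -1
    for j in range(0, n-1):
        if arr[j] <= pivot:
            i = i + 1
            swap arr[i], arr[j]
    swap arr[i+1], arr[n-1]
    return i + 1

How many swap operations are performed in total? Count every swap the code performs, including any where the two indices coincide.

2

pivot=4, i=-1
j=0: 8>4, skip
j=1: 11>4, skip
j=2: 12>4, skip
j=3: 6>4, skip
j=4: 5>4, skip
j=5: 9>4, skip
j=6: 10>4, skip
j=7: 3≤4, i=0, swap(0,7) ⇒ [3, 11, 12, 6, 5, 9, 10, 8, 4]
swap(1,8) ⇒ [3, 4, 12, 6, 5, 9, 10, 8, 11]; return 1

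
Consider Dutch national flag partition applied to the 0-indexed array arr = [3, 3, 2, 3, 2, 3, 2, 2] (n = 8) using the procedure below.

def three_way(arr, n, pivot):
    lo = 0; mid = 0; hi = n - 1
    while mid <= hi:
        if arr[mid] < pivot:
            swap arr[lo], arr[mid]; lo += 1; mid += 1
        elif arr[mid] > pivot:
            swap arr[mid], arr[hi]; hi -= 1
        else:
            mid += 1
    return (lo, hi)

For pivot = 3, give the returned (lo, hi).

lo=0 mid=0 hi=7
3=3: mid=1
3=3: mid=2
2<3: swap(0,2), lo=1 mid=3 ⇒ [2, 3, 3, 3, 2, 3, 2, 2]
3=3: mid=4
2<3: swap(1,4), lo=2 mid=5 ⇒ [2, 2, 3, 3, 3, 3, 2, 2]
3=3: mid=6
2<3: swap(2,6), lo=3 mid=7 ⇒ [2, 2, 2, 3, 3, 3, 3, 2]
2<3: swap(3,7), lo=4 mid=8 ⇒ [2, 2, 2, 2, 3, 3, 3, 3]
done. lo=4 hi=7; arr=[2, 2, 2, 2, 3, 3, 3, 3]

(4, 7)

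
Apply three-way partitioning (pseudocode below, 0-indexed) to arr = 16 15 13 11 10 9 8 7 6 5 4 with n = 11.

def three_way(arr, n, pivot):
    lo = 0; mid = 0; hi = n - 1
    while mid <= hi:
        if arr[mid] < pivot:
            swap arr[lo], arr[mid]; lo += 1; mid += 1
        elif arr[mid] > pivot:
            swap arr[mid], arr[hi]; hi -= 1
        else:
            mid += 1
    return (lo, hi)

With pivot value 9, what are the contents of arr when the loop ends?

4 5 6 7 8 9 10 11 13 15 16

lo=0 mid=0 hi=10
16>9: swap(0,10), hi=9 ⇒ 4 15 13 11 10 9 8 7 6 5 16
4<9: swap(0,0), lo=1 mid=1 ⇒ 4 15 13 11 10 9 8 7 6 5 16
15>9: swap(1,9), hi=8 ⇒ 4 5 13 11 10 9 8 7 6 15 16
5<9: swap(1,1), lo=2 mid=2 ⇒ 4 5 13 11 10 9 8 7 6 15 16
13>9: swap(2,8), hi=7 ⇒ 4 5 6 11 10 9 8 7 13 15 16
6<9: swap(2,2), lo=3 mid=3 ⇒ 4 5 6 11 10 9 8 7 13 15 16
11>9: swap(3,7), hi=6 ⇒ 4 5 6 7 10 9 8 11 13 15 16
7<9: swap(3,3), lo=4 mid=4 ⇒ 4 5 6 7 10 9 8 11 13 15 16
10>9: swap(4,6), hi=5 ⇒ 4 5 6 7 8 9 10 11 13 15 16
8<9: swap(4,4), lo=5 mid=5 ⇒ 4 5 6 7 8 9 10 11 13 15 16
9=9: mid=6
done. lo=5 hi=5; arr=4 5 6 7 8 9 10 11 13 15 16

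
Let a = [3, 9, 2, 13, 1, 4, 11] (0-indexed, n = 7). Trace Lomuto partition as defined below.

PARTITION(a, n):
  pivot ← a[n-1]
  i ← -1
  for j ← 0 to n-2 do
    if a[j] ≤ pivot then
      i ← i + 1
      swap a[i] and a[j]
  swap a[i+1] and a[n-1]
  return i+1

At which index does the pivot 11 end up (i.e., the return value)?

pivot=11, i=-1
j=0: 3≤11, i=0, swap(0,0) ⇒ [3, 9, 2, 13, 1, 4, 11]
j=1: 9≤11, i=1, swap(1,1) ⇒ [3, 9, 2, 13, 1, 4, 11]
j=2: 2≤11, i=2, swap(2,2) ⇒ [3, 9, 2, 13, 1, 4, 11]
j=3: 13>11, skip
j=4: 1≤11, i=3, swap(3,4) ⇒ [3, 9, 2, 1, 13, 4, 11]
j=5: 4≤11, i=4, swap(4,5) ⇒ [3, 9, 2, 1, 4, 13, 11]
swap(5,6) ⇒ [3, 9, 2, 1, 4, 11, 13]; return 5

5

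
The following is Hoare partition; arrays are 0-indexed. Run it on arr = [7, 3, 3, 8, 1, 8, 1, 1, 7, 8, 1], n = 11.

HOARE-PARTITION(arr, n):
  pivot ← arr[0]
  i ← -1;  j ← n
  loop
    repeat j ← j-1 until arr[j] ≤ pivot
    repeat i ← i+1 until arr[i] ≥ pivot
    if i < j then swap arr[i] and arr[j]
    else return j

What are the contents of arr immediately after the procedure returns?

[1, 3, 3, 7, 1, 1, 1, 8, 8, 8, 7]

pivot = arr[0] = 7; i = -1, j = 11
j→10 (arr[10]=1≤7), i→0 (arr[0]=7≥7); i<j, swap → [1, 3, 3, 8, 1, 8, 1, 1, 7, 8, 7]
j→8 (arr[8]=7≤7), i→3 (arr[3]=8≥7); i<j, swap → [1, 3, 3, 7, 1, 8, 1, 1, 8, 8, 7]
j→7 (arr[7]=1≤7), i→5 (arr[5]=8≥7); i<j, swap → [1, 3, 3, 7, 1, 1, 1, 8, 8, 8, 7]
j→6, i→7; i≥j, return j=6. arr = [1, 3, 3, 7, 1, 1, 1, 8, 8, 8, 7]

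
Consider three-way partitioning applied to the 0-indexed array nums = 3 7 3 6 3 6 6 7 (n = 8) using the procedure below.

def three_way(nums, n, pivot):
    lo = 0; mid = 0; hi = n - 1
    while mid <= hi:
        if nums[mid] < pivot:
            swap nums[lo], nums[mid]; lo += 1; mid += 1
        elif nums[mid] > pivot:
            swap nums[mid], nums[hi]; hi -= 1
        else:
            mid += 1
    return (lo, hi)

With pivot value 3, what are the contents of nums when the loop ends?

3 3 3 6 6 6 7 7

pivot = 3; lo=0, mid=0, hi=7
nums[mid]=3=3: mid=1
nums[mid]=7>3: swap nums[1],nums[7]; hi=6 → 3 7 3 6 3 6 6 7
nums[mid]=7>3: swap nums[1],nums[6]; hi=5 → 3 6 3 6 3 6 7 7
nums[mid]=6>3: swap nums[1],nums[5]; hi=4 → 3 6 3 6 3 6 7 7
nums[mid]=6>3: swap nums[1],nums[4]; hi=3 → 3 3 3 6 6 6 7 7
nums[mid]=3=3: mid=2
nums[mid]=3=3: mid=3
nums[mid]=6>3: swap nums[3],nums[3]; hi=2 → 3 3 3 6 6 6 7 7
end: lo=0, hi=2; nums = 3 3 3 6 6 6 7 7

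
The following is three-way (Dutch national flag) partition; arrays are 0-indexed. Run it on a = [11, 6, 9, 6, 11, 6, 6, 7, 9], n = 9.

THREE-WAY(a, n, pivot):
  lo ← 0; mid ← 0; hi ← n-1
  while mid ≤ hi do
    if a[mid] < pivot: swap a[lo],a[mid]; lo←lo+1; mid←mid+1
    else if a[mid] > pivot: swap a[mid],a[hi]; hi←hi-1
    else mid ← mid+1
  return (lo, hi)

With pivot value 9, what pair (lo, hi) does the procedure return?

(5, 6)

pivot = 9; lo=0, mid=0, hi=8
a[mid]=11>9: swap a[0],a[8]; hi=7 → [9, 6, 9, 6, 11, 6, 6, 7, 11]
a[mid]=9=9: mid=1
a[mid]=6<9: swap a[0],a[1]; lo=1,mid=2 → [6, 9, 9, 6, 11, 6, 6, 7, 11]
a[mid]=9=9: mid=3
a[mid]=6<9: swap a[1],a[3]; lo=2,mid=4 → [6, 6, 9, 9, 11, 6, 6, 7, 11]
a[mid]=11>9: swap a[4],a[7]; hi=6 → [6, 6, 9, 9, 7, 6, 6, 11, 11]
a[mid]=7<9: swap a[2],a[4]; lo=3,mid=5 → [6, 6, 7, 9, 9, 6, 6, 11, 11]
a[mid]=6<9: swap a[3],a[5]; lo=4,mid=6 → [6, 6, 7, 6, 9, 9, 6, 11, 11]
a[mid]=6<9: swap a[4],a[6]; lo=5,mid=7 → [6, 6, 7, 6, 6, 9, 9, 11, 11]
end: lo=5, hi=6; a = [6, 6, 7, 6, 6, 9, 9, 11, 11]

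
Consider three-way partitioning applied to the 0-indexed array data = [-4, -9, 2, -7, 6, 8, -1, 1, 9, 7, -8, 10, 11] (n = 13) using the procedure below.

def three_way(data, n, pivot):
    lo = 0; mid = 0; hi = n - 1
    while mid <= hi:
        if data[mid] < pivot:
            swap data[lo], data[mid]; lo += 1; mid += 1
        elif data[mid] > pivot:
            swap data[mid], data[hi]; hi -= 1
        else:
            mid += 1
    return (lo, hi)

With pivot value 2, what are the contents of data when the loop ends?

[-4, -9, -7, -8, 1, -1, 2, 9, 7, 8, 10, 11, 6]

lo=0 mid=0 hi=12
-4<2: swap(0,0), lo=1 mid=1 ⇒ [-4, -9, 2, -7, 6, 8, -1, 1, 9, 7, -8, 10, 11]
-9<2: swap(1,1), lo=2 mid=2 ⇒ [-4, -9, 2, -7, 6, 8, -1, 1, 9, 7, -8, 10, 11]
2=2: mid=3
-7<2: swap(2,3), lo=3 mid=4 ⇒ [-4, -9, -7, 2, 6, 8, -1, 1, 9, 7, -8, 10, 11]
6>2: swap(4,12), hi=11 ⇒ [-4, -9, -7, 2, 11, 8, -1, 1, 9, 7, -8, 10, 6]
11>2: swap(4,11), hi=10 ⇒ [-4, -9, -7, 2, 10, 8, -1, 1, 9, 7, -8, 11, 6]
10>2: swap(4,10), hi=9 ⇒ [-4, -9, -7, 2, -8, 8, -1, 1, 9, 7, 10, 11, 6]
-8<2: swap(3,4), lo=4 mid=5 ⇒ [-4, -9, -7, -8, 2, 8, -1, 1, 9, 7, 10, 11, 6]
8>2: swap(5,9), hi=8 ⇒ [-4, -9, -7, -8, 2, 7, -1, 1, 9, 8, 10, 11, 6]
7>2: swap(5,8), hi=7 ⇒ [-4, -9, -7, -8, 2, 9, -1, 1, 7, 8, 10, 11, 6]
9>2: swap(5,7), hi=6 ⇒ [-4, -9, -7, -8, 2, 1, -1, 9, 7, 8, 10, 11, 6]
1<2: swap(4,5), lo=5 mid=6 ⇒ [-4, -9, -7, -8, 1, 2, -1, 9, 7, 8, 10, 11, 6]
-1<2: swap(5,6), lo=6 mid=7 ⇒ [-4, -9, -7, -8, 1, -1, 2, 9, 7, 8, 10, 11, 6]
done. lo=6 hi=6; data=[-4, -9, -7, -8, 1, -1, 2, 9, 7, 8, 10, 11, 6]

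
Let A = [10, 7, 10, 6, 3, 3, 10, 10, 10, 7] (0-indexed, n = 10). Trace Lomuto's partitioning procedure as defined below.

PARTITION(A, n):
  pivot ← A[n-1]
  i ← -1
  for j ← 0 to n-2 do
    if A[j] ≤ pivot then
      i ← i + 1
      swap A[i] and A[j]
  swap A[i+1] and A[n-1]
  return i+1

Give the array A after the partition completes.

[7, 6, 3, 3, 7, 10, 10, 10, 10, 10]

pivot=7, i=-1
j=0: 10>7, skip
j=1: 7≤7, i=0, swap(0,1) ⇒ [7, 10, 10, 6, 3, 3, 10, 10, 10, 7]
j=2: 10>7, skip
j=3: 6≤7, i=1, swap(1,3) ⇒ [7, 6, 10, 10, 3, 3, 10, 10, 10, 7]
j=4: 3≤7, i=2, swap(2,4) ⇒ [7, 6, 3, 10, 10, 3, 10, 10, 10, 7]
j=5: 3≤7, i=3, swap(3,5) ⇒ [7, 6, 3, 3, 10, 10, 10, 10, 10, 7]
j=6: 10>7, skip
j=7: 10>7, skip
j=8: 10>7, skip
swap(4,9) ⇒ [7, 6, 3, 3, 7, 10, 10, 10, 10, 10]; return 4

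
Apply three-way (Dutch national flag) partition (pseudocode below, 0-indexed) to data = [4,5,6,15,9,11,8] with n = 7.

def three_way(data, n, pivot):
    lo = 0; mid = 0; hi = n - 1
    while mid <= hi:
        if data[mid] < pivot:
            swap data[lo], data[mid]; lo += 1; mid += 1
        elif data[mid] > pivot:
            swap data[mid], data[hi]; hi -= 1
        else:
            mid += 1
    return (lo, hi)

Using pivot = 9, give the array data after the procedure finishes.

[4,5,6,8,9,11,15]

pivot = 9; lo=0, mid=0, hi=6
data[mid]=4<9: swap data[0],data[0]; lo=1,mid=1 → [4,5,6,15,9,11,8]
data[mid]=5<9: swap data[1],data[1]; lo=2,mid=2 → [4,5,6,15,9,11,8]
data[mid]=6<9: swap data[2],data[2]; lo=3,mid=3 → [4,5,6,15,9,11,8]
data[mid]=15>9: swap data[3],data[6]; hi=5 → [4,5,6,8,9,11,15]
data[mid]=8<9: swap data[3],data[3]; lo=4,mid=4 → [4,5,6,8,9,11,15]
data[mid]=9=9: mid=5
data[mid]=11>9: swap data[5],data[5]; hi=4 → [4,5,6,8,9,11,15]
end: lo=4, hi=4; data = [4,5,6,8,9,11,15]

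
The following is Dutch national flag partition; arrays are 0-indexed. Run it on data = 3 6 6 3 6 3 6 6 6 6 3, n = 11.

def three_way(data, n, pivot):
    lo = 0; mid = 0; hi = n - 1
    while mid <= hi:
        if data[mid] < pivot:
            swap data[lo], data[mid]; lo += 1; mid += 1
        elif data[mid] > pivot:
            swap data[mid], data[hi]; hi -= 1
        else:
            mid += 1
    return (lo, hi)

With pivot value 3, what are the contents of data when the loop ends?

lo=0 mid=0 hi=10
3=3: mid=1
6>3: swap(1,10), hi=9 ⇒ 3 3 6 3 6 3 6 6 6 6 6
3=3: mid=2
6>3: swap(2,9), hi=8 ⇒ 3 3 6 3 6 3 6 6 6 6 6
6>3: swap(2,8), hi=7 ⇒ 3 3 6 3 6 3 6 6 6 6 6
6>3: swap(2,7), hi=6 ⇒ 3 3 6 3 6 3 6 6 6 6 6
6>3: swap(2,6), hi=5 ⇒ 3 3 6 3 6 3 6 6 6 6 6
6>3: swap(2,5), hi=4 ⇒ 3 3 3 3 6 6 6 6 6 6 6
3=3: mid=3
3=3: mid=4
6>3: swap(4,4), hi=3 ⇒ 3 3 3 3 6 6 6 6 6 6 6
done. lo=0 hi=3; data=3 3 3 3 6 6 6 6 6 6 6

3 3 3 3 6 6 6 6 6 6 6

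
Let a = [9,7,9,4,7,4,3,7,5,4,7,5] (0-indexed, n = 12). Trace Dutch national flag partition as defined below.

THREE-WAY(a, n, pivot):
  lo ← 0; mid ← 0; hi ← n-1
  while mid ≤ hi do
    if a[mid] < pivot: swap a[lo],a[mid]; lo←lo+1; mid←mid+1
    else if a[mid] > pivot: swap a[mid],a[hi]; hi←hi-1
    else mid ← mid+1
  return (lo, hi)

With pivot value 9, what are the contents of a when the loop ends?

[7,4,7,4,3,7,5,4,7,5,9,9]

lo=0 mid=0 hi=11
9=9: mid=1
7<9: swap(0,1), lo=1 mid=2 ⇒ [7,9,9,4,7,4,3,7,5,4,7,5]
9=9: mid=3
4<9: swap(1,3), lo=2 mid=4 ⇒ [7,4,9,9,7,4,3,7,5,4,7,5]
7<9: swap(2,4), lo=3 mid=5 ⇒ [7,4,7,9,9,4,3,7,5,4,7,5]
4<9: swap(3,5), lo=4 mid=6 ⇒ [7,4,7,4,9,9,3,7,5,4,7,5]
3<9: swap(4,6), lo=5 mid=7 ⇒ [7,4,7,4,3,9,9,7,5,4,7,5]
7<9: swap(5,7), lo=6 mid=8 ⇒ [7,4,7,4,3,7,9,9,5,4,7,5]
5<9: swap(6,8), lo=7 mid=9 ⇒ [7,4,7,4,3,7,5,9,9,4,7,5]
4<9: swap(7,9), lo=8 mid=10 ⇒ [7,4,7,4,3,7,5,4,9,9,7,5]
7<9: swap(8,10), lo=9 mid=11 ⇒ [7,4,7,4,3,7,5,4,7,9,9,5]
5<9: swap(9,11), lo=10 mid=12 ⇒ [7,4,7,4,3,7,5,4,7,5,9,9]
done. lo=10 hi=11; a=[7,4,7,4,3,7,5,4,7,5,9,9]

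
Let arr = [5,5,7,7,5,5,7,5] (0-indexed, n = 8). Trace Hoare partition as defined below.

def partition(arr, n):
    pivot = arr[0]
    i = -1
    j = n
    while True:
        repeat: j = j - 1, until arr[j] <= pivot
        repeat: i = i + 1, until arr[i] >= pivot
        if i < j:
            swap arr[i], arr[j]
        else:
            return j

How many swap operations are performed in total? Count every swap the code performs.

3

pivot=5
j stops at 7 (5), i stops at 0 (5); swap ⇒ [5,5,7,7,5,5,7,5]
j stops at 5 (5), i stops at 1 (5); swap ⇒ [5,5,7,7,5,5,7,5]
j stops at 4 (5), i stops at 2 (7); swap ⇒ [5,5,5,7,7,5,7,5]
j stops at 2, i stops at 3; i≥j ⇒ return 2. arr=[5,5,5,7,7,5,7,5]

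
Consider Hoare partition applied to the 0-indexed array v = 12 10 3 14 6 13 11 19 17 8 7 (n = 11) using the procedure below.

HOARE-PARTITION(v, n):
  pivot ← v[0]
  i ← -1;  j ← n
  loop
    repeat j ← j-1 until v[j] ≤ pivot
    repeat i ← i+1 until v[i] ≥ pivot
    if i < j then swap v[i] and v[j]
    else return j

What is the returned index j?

5

pivot=12
j stops at 10 (7), i stops at 0 (12); swap ⇒ 7 10 3 14 6 13 11 19 17 8 12
j stops at 9 (8), i stops at 3 (14); swap ⇒ 7 10 3 8 6 13 11 19 17 14 12
j stops at 6 (11), i stops at 5 (13); swap ⇒ 7 10 3 8 6 11 13 19 17 14 12
j stops at 5, i stops at 6; i≥j ⇒ return 5. v=7 10 3 8 6 11 13 19 17 14 12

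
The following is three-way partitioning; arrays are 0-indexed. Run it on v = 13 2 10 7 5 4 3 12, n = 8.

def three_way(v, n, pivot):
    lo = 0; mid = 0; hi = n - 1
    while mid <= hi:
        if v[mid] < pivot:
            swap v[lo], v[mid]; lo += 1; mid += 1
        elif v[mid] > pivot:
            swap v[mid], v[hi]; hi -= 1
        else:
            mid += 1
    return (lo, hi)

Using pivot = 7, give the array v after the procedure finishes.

3 2 4 5 7 10 12 13

lo=0 mid=0 hi=7
13>7: swap(0,7), hi=6 ⇒ 12 2 10 7 5 4 3 13
12>7: swap(0,6), hi=5 ⇒ 3 2 10 7 5 4 12 13
3<7: swap(0,0), lo=1 mid=1 ⇒ 3 2 10 7 5 4 12 13
2<7: swap(1,1), lo=2 mid=2 ⇒ 3 2 10 7 5 4 12 13
10>7: swap(2,5), hi=4 ⇒ 3 2 4 7 5 10 12 13
4<7: swap(2,2), lo=3 mid=3 ⇒ 3 2 4 7 5 10 12 13
7=7: mid=4
5<7: swap(3,4), lo=4 mid=5 ⇒ 3 2 4 5 7 10 12 13
done. lo=4 hi=4; v=3 2 4 5 7 10 12 13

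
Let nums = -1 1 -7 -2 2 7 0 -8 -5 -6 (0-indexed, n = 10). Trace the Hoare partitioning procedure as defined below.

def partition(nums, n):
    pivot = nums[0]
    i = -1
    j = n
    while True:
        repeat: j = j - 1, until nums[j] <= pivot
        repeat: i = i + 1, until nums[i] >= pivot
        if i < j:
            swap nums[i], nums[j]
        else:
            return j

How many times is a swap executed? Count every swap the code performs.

pivot=-1
j stops at 9 (-6), i stops at 0 (-1); swap ⇒ -6 1 -7 -2 2 7 0 -8 -5 -1
j stops at 8 (-5), i stops at 1 (1); swap ⇒ -6 -5 -7 -2 2 7 0 -8 1 -1
j stops at 7 (-8), i stops at 4 (2); swap ⇒ -6 -5 -7 -2 -8 7 0 2 1 -1
j stops at 4, i stops at 5; i≥j ⇒ return 4. nums=-6 -5 -7 -2 -8 7 0 2 1 -1

3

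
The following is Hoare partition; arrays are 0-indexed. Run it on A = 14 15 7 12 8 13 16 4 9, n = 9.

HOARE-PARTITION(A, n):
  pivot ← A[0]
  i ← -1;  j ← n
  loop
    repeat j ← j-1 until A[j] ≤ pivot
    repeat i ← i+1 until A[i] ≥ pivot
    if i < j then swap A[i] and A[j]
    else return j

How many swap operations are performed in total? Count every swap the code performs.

2

pivot = A[0] = 14; i = -1, j = 9
j→8 (A[8]=9≤14), i→0 (A[0]=14≥14); i<j, swap → 9 15 7 12 8 13 16 4 14
j→7 (A[7]=4≤14), i→1 (A[1]=15≥14); i<j, swap → 9 4 7 12 8 13 16 15 14
j→5, i→6; i≥j, return j=5. A = 9 4 7 12 8 13 16 15 14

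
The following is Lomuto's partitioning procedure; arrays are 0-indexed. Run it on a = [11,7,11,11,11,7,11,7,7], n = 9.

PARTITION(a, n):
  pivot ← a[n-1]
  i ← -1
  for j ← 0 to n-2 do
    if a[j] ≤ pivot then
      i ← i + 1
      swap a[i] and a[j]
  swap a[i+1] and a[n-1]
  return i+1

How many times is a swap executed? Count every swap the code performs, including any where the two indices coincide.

4

pivot = a[8] = 7; i = -1
j=0: a[0]=11 > 7 → no swap
j=1: a[1]=7 ≤ 7 → i=0, swap a[0],a[1] → [7,11,11,11,11,7,11,7,7]
j=2: a[2]=11 > 7 → no swap
j=3: a[3]=11 > 7 → no swap
j=4: a[4]=11 > 7 → no swap
j=5: a[5]=7 ≤ 7 → i=1, swap a[1],a[5] → [7,7,11,11,11,11,11,7,7]
j=6: a[6]=11 > 7 → no swap
j=7: a[7]=7 ≤ 7 → i=2, swap a[2],a[7] → [7,7,7,11,11,11,11,11,7]
final swap a[3],a[8] → [7,7,7,7,11,11,11,11,11]; return 3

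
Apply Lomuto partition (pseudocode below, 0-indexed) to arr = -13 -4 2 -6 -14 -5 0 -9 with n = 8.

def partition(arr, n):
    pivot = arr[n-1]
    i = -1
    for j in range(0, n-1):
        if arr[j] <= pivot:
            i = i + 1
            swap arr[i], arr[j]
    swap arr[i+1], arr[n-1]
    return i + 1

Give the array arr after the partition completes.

pivot=-9, i=-1
j=0: -13≤-9, i=0, swap(0,0) ⇒ -13 -4 2 -6 -14 -5 0 -9
j=1: -4>-9, skip
j=2: 2>-9, skip
j=3: -6>-9, skip
j=4: -14≤-9, i=1, swap(1,4) ⇒ -13 -14 2 -6 -4 -5 0 -9
j=5: -5>-9, skip
j=6: 0>-9, skip
swap(2,7) ⇒ -13 -14 -9 -6 -4 -5 0 2; return 2

-13 -14 -9 -6 -4 -5 0 2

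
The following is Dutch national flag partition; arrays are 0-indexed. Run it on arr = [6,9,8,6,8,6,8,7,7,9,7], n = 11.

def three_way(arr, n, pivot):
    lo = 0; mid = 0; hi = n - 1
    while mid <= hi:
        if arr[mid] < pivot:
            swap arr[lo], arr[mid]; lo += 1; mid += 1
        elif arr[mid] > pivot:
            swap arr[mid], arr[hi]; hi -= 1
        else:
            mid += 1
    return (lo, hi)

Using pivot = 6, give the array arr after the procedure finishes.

pivot = 6; lo=0, mid=0, hi=10
arr[mid]=6=6: mid=1
arr[mid]=9>6: swap arr[1],arr[10]; hi=9 → [6,7,8,6,8,6,8,7,7,9,9]
arr[mid]=7>6: swap arr[1],arr[9]; hi=8 → [6,9,8,6,8,6,8,7,7,7,9]
arr[mid]=9>6: swap arr[1],arr[8]; hi=7 → [6,7,8,6,8,6,8,7,9,7,9]
arr[mid]=7>6: swap arr[1],arr[7]; hi=6 → [6,7,8,6,8,6,8,7,9,7,9]
arr[mid]=7>6: swap arr[1],arr[6]; hi=5 → [6,8,8,6,8,6,7,7,9,7,9]
arr[mid]=8>6: swap arr[1],arr[5]; hi=4 → [6,6,8,6,8,8,7,7,9,7,9]
arr[mid]=6=6: mid=2
arr[mid]=8>6: swap arr[2],arr[4]; hi=3 → [6,6,8,6,8,8,7,7,9,7,9]
arr[mid]=8>6: swap arr[2],arr[3]; hi=2 → [6,6,6,8,8,8,7,7,9,7,9]
arr[mid]=6=6: mid=3
end: lo=0, hi=2; arr = [6,6,6,8,8,8,7,7,9,7,9]

[6,6,6,8,8,8,7,7,9,7,9]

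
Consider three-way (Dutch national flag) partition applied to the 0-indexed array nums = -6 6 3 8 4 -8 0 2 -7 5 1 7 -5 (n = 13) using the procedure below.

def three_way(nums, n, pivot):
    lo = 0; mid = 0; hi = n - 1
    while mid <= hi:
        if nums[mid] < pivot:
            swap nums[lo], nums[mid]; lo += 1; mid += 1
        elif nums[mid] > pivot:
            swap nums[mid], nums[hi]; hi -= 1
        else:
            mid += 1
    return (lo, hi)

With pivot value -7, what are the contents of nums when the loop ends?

-8 -7 8 4 3 0 2 6 5 1 7 -5 -6

pivot = -7; lo=0, mid=0, hi=12
nums[mid]=-6>-7: swap nums[0],nums[12]; hi=11 → -5 6 3 8 4 -8 0 2 -7 5 1 7 -6
nums[mid]=-5>-7: swap nums[0],nums[11]; hi=10 → 7 6 3 8 4 -8 0 2 -7 5 1 -5 -6
nums[mid]=7>-7: swap nums[0],nums[10]; hi=9 → 1 6 3 8 4 -8 0 2 -7 5 7 -5 -6
nums[mid]=1>-7: swap nums[0],nums[9]; hi=8 → 5 6 3 8 4 -8 0 2 -7 1 7 -5 -6
nums[mid]=5>-7: swap nums[0],nums[8]; hi=7 → -7 6 3 8 4 -8 0 2 5 1 7 -5 -6
nums[mid]=-7=-7: mid=1
nums[mid]=6>-7: swap nums[1],nums[7]; hi=6 → -7 2 3 8 4 -8 0 6 5 1 7 -5 -6
nums[mid]=2>-7: swap nums[1],nums[6]; hi=5 → -7 0 3 8 4 -8 2 6 5 1 7 -5 -6
nums[mid]=0>-7: swap nums[1],nums[5]; hi=4 → -7 -8 3 8 4 0 2 6 5 1 7 -5 -6
nums[mid]=-8<-7: swap nums[0],nums[1]; lo=1,mid=2 → -8 -7 3 8 4 0 2 6 5 1 7 -5 -6
nums[mid]=3>-7: swap nums[2],nums[4]; hi=3 → -8 -7 4 8 3 0 2 6 5 1 7 -5 -6
nums[mid]=4>-7: swap nums[2],nums[3]; hi=2 → -8 -7 8 4 3 0 2 6 5 1 7 -5 -6
nums[mid]=8>-7: swap nums[2],nums[2]; hi=1 → -8 -7 8 4 3 0 2 6 5 1 7 -5 -6
end: lo=1, hi=1; nums = -8 -7 8 4 3 0 2 6 5 1 7 -5 -6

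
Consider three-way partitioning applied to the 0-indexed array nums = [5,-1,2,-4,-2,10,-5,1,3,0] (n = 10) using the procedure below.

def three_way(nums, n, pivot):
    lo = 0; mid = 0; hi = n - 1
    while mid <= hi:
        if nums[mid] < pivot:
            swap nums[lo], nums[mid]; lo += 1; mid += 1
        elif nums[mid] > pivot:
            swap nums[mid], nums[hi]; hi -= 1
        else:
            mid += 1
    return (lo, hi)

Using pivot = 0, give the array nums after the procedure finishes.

lo=0 mid=0 hi=9
5>0: swap(0,9), hi=8 ⇒ [0,-1,2,-4,-2,10,-5,1,3,5]
0=0: mid=1
-1<0: swap(0,1), lo=1 mid=2 ⇒ [-1,0,2,-4,-2,10,-5,1,3,5]
2>0: swap(2,8), hi=7 ⇒ [-1,0,3,-4,-2,10,-5,1,2,5]
3>0: swap(2,7), hi=6 ⇒ [-1,0,1,-4,-2,10,-5,3,2,5]
1>0: swap(2,6), hi=5 ⇒ [-1,0,-5,-4,-2,10,1,3,2,5]
-5<0: swap(1,2), lo=2 mid=3 ⇒ [-1,-5,0,-4,-2,10,1,3,2,5]
-4<0: swap(2,3), lo=3 mid=4 ⇒ [-1,-5,-4,0,-2,10,1,3,2,5]
-2<0: swap(3,4), lo=4 mid=5 ⇒ [-1,-5,-4,-2,0,10,1,3,2,5]
10>0: swap(5,5), hi=4 ⇒ [-1,-5,-4,-2,0,10,1,3,2,5]
done. lo=4 hi=4; nums=[-1,-5,-4,-2,0,10,1,3,2,5]

[-1,-5,-4,-2,0,10,1,3,2,5]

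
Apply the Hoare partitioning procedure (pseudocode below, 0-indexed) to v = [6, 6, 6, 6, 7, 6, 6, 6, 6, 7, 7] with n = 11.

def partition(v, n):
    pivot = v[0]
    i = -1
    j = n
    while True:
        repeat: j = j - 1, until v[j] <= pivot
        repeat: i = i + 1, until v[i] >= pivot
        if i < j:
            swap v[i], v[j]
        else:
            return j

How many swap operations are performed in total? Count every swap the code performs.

pivot = v[0] = 6; i = -1, j = 11
j→8 (v[8]=6≤6), i→0 (v[0]=6≥6); i<j, swap → [6, 6, 6, 6, 7, 6, 6, 6, 6, 7, 7]
j→7 (v[7]=6≤6), i→1 (v[1]=6≥6); i<j, swap → [6, 6, 6, 6, 7, 6, 6, 6, 6, 7, 7]
j→6 (v[6]=6≤6), i→2 (v[2]=6≥6); i<j, swap → [6, 6, 6, 6, 7, 6, 6, 6, 6, 7, 7]
j→5 (v[5]=6≤6), i→3 (v[3]=6≥6); i<j, swap → [6, 6, 6, 6, 7, 6, 6, 6, 6, 7, 7]
j→3, i→4; i≥j, return j=3. v = [6, 6, 6, 6, 7, 6, 6, 6, 6, 7, 7]

4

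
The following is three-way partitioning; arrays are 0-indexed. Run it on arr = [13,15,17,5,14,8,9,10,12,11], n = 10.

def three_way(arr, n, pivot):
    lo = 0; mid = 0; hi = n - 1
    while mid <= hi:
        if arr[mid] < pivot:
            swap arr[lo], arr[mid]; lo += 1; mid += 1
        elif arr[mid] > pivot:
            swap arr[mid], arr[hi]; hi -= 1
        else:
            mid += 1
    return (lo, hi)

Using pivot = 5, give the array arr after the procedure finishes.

[5,17,15,14,8,9,10,12,11,13]

pivot = 5; lo=0, mid=0, hi=9
arr[mid]=13>5: swap arr[0],arr[9]; hi=8 → [11,15,17,5,14,8,9,10,12,13]
arr[mid]=11>5: swap arr[0],arr[8]; hi=7 → [12,15,17,5,14,8,9,10,11,13]
arr[mid]=12>5: swap arr[0],arr[7]; hi=6 → [10,15,17,5,14,8,9,12,11,13]
arr[mid]=10>5: swap arr[0],arr[6]; hi=5 → [9,15,17,5,14,8,10,12,11,13]
arr[mid]=9>5: swap arr[0],arr[5]; hi=4 → [8,15,17,5,14,9,10,12,11,13]
arr[mid]=8>5: swap arr[0],arr[4]; hi=3 → [14,15,17,5,8,9,10,12,11,13]
arr[mid]=14>5: swap arr[0],arr[3]; hi=2 → [5,15,17,14,8,9,10,12,11,13]
arr[mid]=5=5: mid=1
arr[mid]=15>5: swap arr[1],arr[2]; hi=1 → [5,17,15,14,8,9,10,12,11,13]
arr[mid]=17>5: swap arr[1],arr[1]; hi=0 → [5,17,15,14,8,9,10,12,11,13]
end: lo=0, hi=0; arr = [5,17,15,14,8,9,10,12,11,13]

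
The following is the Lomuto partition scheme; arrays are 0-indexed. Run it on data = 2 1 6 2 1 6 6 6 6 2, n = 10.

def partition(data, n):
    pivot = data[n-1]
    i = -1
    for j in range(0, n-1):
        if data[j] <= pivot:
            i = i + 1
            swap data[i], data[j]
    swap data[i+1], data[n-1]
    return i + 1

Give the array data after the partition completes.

2 1 2 1 2 6 6 6 6 6

pivot=2, i=-1
j=0: 2≤2, i=0, swap(0,0) ⇒ 2 1 6 2 1 6 6 6 6 2
j=1: 1≤2, i=1, swap(1,1) ⇒ 2 1 6 2 1 6 6 6 6 2
j=2: 6>2, skip
j=3: 2≤2, i=2, swap(2,3) ⇒ 2 1 2 6 1 6 6 6 6 2
j=4: 1≤2, i=3, swap(3,4) ⇒ 2 1 2 1 6 6 6 6 6 2
j=5: 6>2, skip
j=6: 6>2, skip
j=7: 6>2, skip
j=8: 6>2, skip
swap(4,9) ⇒ 2 1 2 1 2 6 6 6 6 6; return 4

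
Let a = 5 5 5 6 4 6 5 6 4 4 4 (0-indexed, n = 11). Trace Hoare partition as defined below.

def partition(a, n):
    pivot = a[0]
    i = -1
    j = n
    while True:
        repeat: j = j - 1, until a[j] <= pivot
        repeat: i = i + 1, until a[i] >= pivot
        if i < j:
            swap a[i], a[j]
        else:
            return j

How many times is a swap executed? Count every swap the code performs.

pivot = a[0] = 5; i = -1, j = 11
j→10 (a[10]=4≤5), i→0 (a[0]=5≥5); i<j, swap → 4 5 5 6 4 6 5 6 4 4 5
j→9 (a[9]=4≤5), i→1 (a[1]=5≥5); i<j, swap → 4 4 5 6 4 6 5 6 4 5 5
j→8 (a[8]=4≤5), i→2 (a[2]=5≥5); i<j, swap → 4 4 4 6 4 6 5 6 5 5 5
j→6 (a[6]=5≤5), i→3 (a[3]=6≥5); i<j, swap → 4 4 4 5 4 6 6 6 5 5 5
j→4, i→5; i≥j, return j=4. a = 4 4 4 5 4 6 6 6 5 5 5

4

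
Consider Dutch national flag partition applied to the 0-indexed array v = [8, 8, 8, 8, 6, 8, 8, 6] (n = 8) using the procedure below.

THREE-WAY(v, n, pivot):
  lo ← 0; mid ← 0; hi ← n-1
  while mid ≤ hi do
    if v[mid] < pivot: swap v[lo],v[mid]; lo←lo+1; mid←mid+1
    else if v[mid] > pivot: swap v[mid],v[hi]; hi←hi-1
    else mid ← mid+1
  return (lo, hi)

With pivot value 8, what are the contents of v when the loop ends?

[6, 6, 8, 8, 8, 8, 8, 8]

pivot = 8; lo=0, mid=0, hi=7
v[mid]=8=8: mid=1
v[mid]=8=8: mid=2
v[mid]=8=8: mid=3
v[mid]=8=8: mid=4
v[mid]=6<8: swap v[0],v[4]; lo=1,mid=5 → [6, 8, 8, 8, 8, 8, 8, 6]
v[mid]=8=8: mid=6
v[mid]=8=8: mid=7
v[mid]=6<8: swap v[1],v[7]; lo=2,mid=8 → [6, 6, 8, 8, 8, 8, 8, 8]
end: lo=2, hi=7; v = [6, 6, 8, 8, 8, 8, 8, 8]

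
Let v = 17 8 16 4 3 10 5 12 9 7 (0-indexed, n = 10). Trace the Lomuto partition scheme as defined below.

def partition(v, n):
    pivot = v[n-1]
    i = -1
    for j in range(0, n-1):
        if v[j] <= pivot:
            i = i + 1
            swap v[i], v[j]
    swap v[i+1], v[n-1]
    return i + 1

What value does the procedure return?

3

pivot = v[9] = 7; i = -1
j=0: v[0]=17 > 7 → no swap
j=1: v[1]=8 > 7 → no swap
j=2: v[2]=16 > 7 → no swap
j=3: v[3]=4 ≤ 7 → i=0, swap v[0],v[3] → 4 8 16 17 3 10 5 12 9 7
j=4: v[4]=3 ≤ 7 → i=1, swap v[1],v[4] → 4 3 16 17 8 10 5 12 9 7
j=5: v[5]=10 > 7 → no swap
j=6: v[6]=5 ≤ 7 → i=2, swap v[2],v[6] → 4 3 5 17 8 10 16 12 9 7
j=7: v[7]=12 > 7 → no swap
j=8: v[8]=9 > 7 → no swap
final swap v[3],v[9] → 4 3 5 7 8 10 16 12 9 17; return 3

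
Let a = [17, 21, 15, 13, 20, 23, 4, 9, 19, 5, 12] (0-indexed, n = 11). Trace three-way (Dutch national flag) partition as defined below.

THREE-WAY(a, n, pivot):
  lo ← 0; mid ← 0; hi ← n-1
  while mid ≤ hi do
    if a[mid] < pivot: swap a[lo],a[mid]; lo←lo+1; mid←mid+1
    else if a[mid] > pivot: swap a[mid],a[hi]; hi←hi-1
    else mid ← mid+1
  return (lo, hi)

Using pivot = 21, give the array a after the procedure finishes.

[17, 15, 13, 20, 12, 4, 9, 19, 5, 21, 23]

lo=0 mid=0 hi=10
17<21: swap(0,0), lo=1 mid=1 ⇒ [17, 21, 15, 13, 20, 23, 4, 9, 19, 5, 12]
21=21: mid=2
15<21: swap(1,2), lo=2 mid=3 ⇒ [17, 15, 21, 13, 20, 23, 4, 9, 19, 5, 12]
13<21: swap(2,3), lo=3 mid=4 ⇒ [17, 15, 13, 21, 20, 23, 4, 9, 19, 5, 12]
20<21: swap(3,4), lo=4 mid=5 ⇒ [17, 15, 13, 20, 21, 23, 4, 9, 19, 5, 12]
23>21: swap(5,10), hi=9 ⇒ [17, 15, 13, 20, 21, 12, 4, 9, 19, 5, 23]
12<21: swap(4,5), lo=5 mid=6 ⇒ [17, 15, 13, 20, 12, 21, 4, 9, 19, 5, 23]
4<21: swap(5,6), lo=6 mid=7 ⇒ [17, 15, 13, 20, 12, 4, 21, 9, 19, 5, 23]
9<21: swap(6,7), lo=7 mid=8 ⇒ [17, 15, 13, 20, 12, 4, 9, 21, 19, 5, 23]
19<21: swap(7,8), lo=8 mid=9 ⇒ [17, 15, 13, 20, 12, 4, 9, 19, 21, 5, 23]
5<21: swap(8,9), lo=9 mid=10 ⇒ [17, 15, 13, 20, 12, 4, 9, 19, 5, 21, 23]
done. lo=9 hi=9; a=[17, 15, 13, 20, 12, 4, 9, 19, 5, 21, 23]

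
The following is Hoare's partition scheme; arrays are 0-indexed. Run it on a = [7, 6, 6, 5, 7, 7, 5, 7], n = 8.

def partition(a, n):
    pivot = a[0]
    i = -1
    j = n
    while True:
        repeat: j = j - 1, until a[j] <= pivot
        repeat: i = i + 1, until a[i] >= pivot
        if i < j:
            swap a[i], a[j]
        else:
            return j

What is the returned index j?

pivot=7
j stops at 7 (7), i stops at 0 (7); swap ⇒ [7, 6, 6, 5, 7, 7, 5, 7]
j stops at 6 (5), i stops at 4 (7); swap ⇒ [7, 6, 6, 5, 5, 7, 7, 7]
j stops at 5, i stops at 5; i≥j ⇒ return 5. a=[7, 6, 6, 5, 5, 7, 7, 7]

5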